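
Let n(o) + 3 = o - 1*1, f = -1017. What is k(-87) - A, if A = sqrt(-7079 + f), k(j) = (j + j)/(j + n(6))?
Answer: 174/85 - 4*I*sqrt(506) ≈ 2.0471 - 89.978*I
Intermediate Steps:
n(o) = -4 + o (n(o) = -3 + (o - 1*1) = -3 + (o - 1) = -3 + (-1 + o) = -4 + o)
k(j) = 2*j/(2 + j) (k(j) = (j + j)/(j + (-4 + 6)) = (2*j)/(j + 2) = (2*j)/(2 + j) = 2*j/(2 + j))
A = 4*I*sqrt(506) (A = sqrt(-7079 - 1017) = sqrt(-8096) = 4*I*sqrt(506) ≈ 89.978*I)
k(-87) - A = 2*(-87)/(2 - 87) - 4*I*sqrt(506) = 2*(-87)/(-85) - 4*I*sqrt(506) = 2*(-87)*(-1/85) - 4*I*sqrt(506) = 174/85 - 4*I*sqrt(506)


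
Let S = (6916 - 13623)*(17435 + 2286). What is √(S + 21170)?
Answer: I*√132247577 ≈ 11500.0*I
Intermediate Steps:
S = -132268747 (S = -6707*19721 = -132268747)
√(S + 21170) = √(-132268747 + 21170) = √(-132247577) = I*√132247577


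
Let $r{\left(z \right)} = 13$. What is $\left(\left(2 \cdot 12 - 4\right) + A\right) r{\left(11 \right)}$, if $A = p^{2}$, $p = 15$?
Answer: $3185$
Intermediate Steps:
$A = 225$ ($A = 15^{2} = 225$)
$\left(\left(2 \cdot 12 - 4\right) + A\right) r{\left(11 \right)} = \left(\left(2 \cdot 12 - 4\right) + 225\right) 13 = \left(\left(24 - 4\right) + 225\right) 13 = \left(20 + 225\right) 13 = 245 \cdot 13 = 3185$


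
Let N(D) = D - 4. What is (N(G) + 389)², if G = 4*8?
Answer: 173889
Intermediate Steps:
G = 32
N(D) = -4 + D
(N(G) + 389)² = ((-4 + 32) + 389)² = (28 + 389)² = 417² = 173889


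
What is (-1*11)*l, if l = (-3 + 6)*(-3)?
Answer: 99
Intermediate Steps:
l = -9 (l = 3*(-3) = -9)
(-1*11)*l = -1*11*(-9) = -11*(-9) = 99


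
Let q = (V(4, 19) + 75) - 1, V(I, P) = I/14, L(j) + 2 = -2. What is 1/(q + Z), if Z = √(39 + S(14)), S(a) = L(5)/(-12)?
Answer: 5460/402709 - 49*√354/805418 ≈ 0.012414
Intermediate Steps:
L(j) = -4 (L(j) = -2 - 2 = -4)
V(I, P) = I/14 (V(I, P) = I*(1/14) = I/14)
S(a) = ⅓ (S(a) = -4/(-12) = -4*(-1/12) = ⅓)
q = 520/7 (q = ((1/14)*4 + 75) - 1 = (2/7 + 75) - 1 = 527/7 - 1 = 520/7 ≈ 74.286)
Z = √354/3 (Z = √(39 + ⅓) = √(118/3) = √354/3 ≈ 6.2716)
1/(q + Z) = 1/(520/7 + √354/3)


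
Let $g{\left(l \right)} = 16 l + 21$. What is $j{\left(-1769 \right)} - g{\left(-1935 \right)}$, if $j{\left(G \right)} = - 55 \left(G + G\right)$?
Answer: $225529$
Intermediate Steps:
$j{\left(G \right)} = - 110 G$ ($j{\left(G \right)} = - 55 \cdot 2 G = - 110 G$)
$g{\left(l \right)} = 21 + 16 l$
$j{\left(-1769 \right)} - g{\left(-1935 \right)} = \left(-110\right) \left(-1769\right) - \left(21 + 16 \left(-1935\right)\right) = 194590 - \left(21 - 30960\right) = 194590 - -30939 = 194590 + 30939 = 225529$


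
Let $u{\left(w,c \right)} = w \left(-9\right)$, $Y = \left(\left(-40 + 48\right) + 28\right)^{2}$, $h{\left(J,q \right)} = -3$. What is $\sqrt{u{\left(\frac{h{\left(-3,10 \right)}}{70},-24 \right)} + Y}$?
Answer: $\frac{3 \sqrt{705810}}{70} \approx 36.005$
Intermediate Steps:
$Y = 1296$ ($Y = \left(8 + 28\right)^{2} = 36^{2} = 1296$)
$u{\left(w,c \right)} = - 9 w$
$\sqrt{u{\left(\frac{h{\left(-3,10 \right)}}{70},-24 \right)} + Y} = \sqrt{- 9 \left(- \frac{3}{70}\right) + 1296} = \sqrt{- 9 \left(\left(-3\right) \frac{1}{70}\right) + 1296} = \sqrt{\left(-9\right) \left(- \frac{3}{70}\right) + 1296} = \sqrt{\frac{27}{70} + 1296} = \sqrt{\frac{90747}{70}} = \frac{3 \sqrt{705810}}{70}$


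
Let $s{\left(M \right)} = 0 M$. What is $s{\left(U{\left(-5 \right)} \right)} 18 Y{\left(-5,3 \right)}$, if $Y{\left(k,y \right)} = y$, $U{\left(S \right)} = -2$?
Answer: $0$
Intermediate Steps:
$s{\left(M \right)} = 0$
$s{\left(U{\left(-5 \right)} \right)} 18 Y{\left(-5,3 \right)} = 0 \cdot 18 \cdot 3 = 0 \cdot 3 = 0$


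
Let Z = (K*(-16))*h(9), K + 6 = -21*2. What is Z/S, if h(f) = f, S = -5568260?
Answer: -1728/1392065 ≈ -0.0012413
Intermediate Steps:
K = -48 (K = -6 - 21*2 = -6 - 42 = -48)
Z = 6912 (Z = -48*(-16)*9 = 768*9 = 6912)
Z/S = 6912/(-5568260) = 6912*(-1/5568260) = -1728/1392065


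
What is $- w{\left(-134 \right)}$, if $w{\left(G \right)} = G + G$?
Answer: $268$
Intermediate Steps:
$w{\left(G \right)} = 2 G$
$- w{\left(-134 \right)} = - 2 \left(-134\right) = \left(-1\right) \left(-268\right) = 268$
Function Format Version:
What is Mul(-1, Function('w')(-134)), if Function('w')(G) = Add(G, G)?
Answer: 268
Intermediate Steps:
Function('w')(G) = Mul(2, G)
Mul(-1, Function('w')(-134)) = Mul(-1, Mul(2, -134)) = Mul(-1, -268) = 268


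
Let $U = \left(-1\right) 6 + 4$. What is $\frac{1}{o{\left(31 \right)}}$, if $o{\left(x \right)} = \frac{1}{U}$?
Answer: $-2$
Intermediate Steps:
$U = -2$ ($U = -6 + 4 = -2$)
$o{\left(x \right)} = - \frac{1}{2}$ ($o{\left(x \right)} = \frac{1}{-2} = - \frac{1}{2}$)
$\frac{1}{o{\left(31 \right)}} = \frac{1}{- \frac{1}{2}} = -2$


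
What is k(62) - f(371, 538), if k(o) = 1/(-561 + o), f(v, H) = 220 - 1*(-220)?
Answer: -219561/499 ≈ -440.00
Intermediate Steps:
f(v, H) = 440 (f(v, H) = 220 + 220 = 440)
k(62) - f(371, 538) = 1/(-561 + 62) - 1*440 = 1/(-499) - 440 = -1/499 - 440 = -219561/499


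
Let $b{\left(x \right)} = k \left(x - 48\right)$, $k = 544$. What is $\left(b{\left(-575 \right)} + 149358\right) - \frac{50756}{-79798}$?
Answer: $- \frac{7562989668}{39899} \approx -1.8955 \cdot 10^{5}$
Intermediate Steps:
$b{\left(x \right)} = -26112 + 544 x$ ($b{\left(x \right)} = 544 \left(x - 48\right) = 544 \left(-48 + x\right) = -26112 + 544 x$)
$\left(b{\left(-575 \right)} + 149358\right) - \frac{50756}{-79798} = \left(\left(-26112 + 544 \left(-575\right)\right) + 149358\right) - \frac{50756}{-79798} = \left(\left(-26112 - 312800\right) + 149358\right) - - \frac{25378}{39899} = \left(-338912 + 149358\right) + \frac{25378}{39899} = -189554 + \frac{25378}{39899} = - \frac{7562989668}{39899}$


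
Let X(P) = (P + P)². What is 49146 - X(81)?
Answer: 22902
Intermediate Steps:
X(P) = 4*P² (X(P) = (2*P)² = 4*P²)
49146 - X(81) = 49146 - 4*81² = 49146 - 4*6561 = 49146 - 1*26244 = 49146 - 26244 = 22902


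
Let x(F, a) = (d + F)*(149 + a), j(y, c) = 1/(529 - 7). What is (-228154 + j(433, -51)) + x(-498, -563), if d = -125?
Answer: 15538897/522 ≈ 29768.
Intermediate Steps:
j(y, c) = 1/522
x(F, a) = (-125 + F)*(149 + a)
(-228154 + j(433, -51)) + x(-498, -563) = (-228154 + 1/522) + (-18625 - 125*(-563) + 149*(-498) - 498*(-563)) = -119096387/522 + (-18625 + 70375 - 74202 + 280374) = -119096387/522 + 257922 = 15538897/522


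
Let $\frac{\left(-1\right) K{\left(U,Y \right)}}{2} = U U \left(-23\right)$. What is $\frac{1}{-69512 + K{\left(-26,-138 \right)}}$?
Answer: $- \frac{1}{38416} \approx -2.6031 \cdot 10^{-5}$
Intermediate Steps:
$K{\left(U,Y \right)} = 46 U^{2}$ ($K{\left(U,Y \right)} = - 2 U U \left(-23\right) = - 2 U^{2} \left(-23\right) = - 2 \left(- 23 U^{2}\right) = 46 U^{2}$)
$\frac{1}{-69512 + K{\left(-26,-138 \right)}} = \frac{1}{-69512 + 46 \left(-26\right)^{2}} = \frac{1}{-69512 + 46 \cdot 676} = \frac{1}{-69512 + 31096} = \frac{1}{-38416} = - \frac{1}{38416}$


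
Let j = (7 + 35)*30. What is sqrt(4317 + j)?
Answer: 13*sqrt(33) ≈ 74.679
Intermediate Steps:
j = 1260 (j = 42*30 = 1260)
sqrt(4317 + j) = sqrt(4317 + 1260) = sqrt(5577) = 13*sqrt(33)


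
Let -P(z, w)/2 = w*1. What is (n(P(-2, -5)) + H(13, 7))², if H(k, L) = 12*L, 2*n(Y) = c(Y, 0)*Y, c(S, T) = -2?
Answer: 5476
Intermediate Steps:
P(z, w) = -2*w
n(Y) = -Y (n(Y) = (-2*Y)/2 = -Y)
(n(P(-2, -5)) + H(13, 7))² = (-(-2)*(-5) + 12*7)² = (-1*10 + 84)² = (-10 + 84)² = 74² = 5476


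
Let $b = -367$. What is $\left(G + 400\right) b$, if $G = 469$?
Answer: $-318923$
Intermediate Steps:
$\left(G + 400\right) b = \left(469 + 400\right) \left(-367\right) = 869 \left(-367\right) = -318923$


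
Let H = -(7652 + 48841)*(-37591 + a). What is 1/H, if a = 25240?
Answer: 1/697745043 ≈ 1.4332e-9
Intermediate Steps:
H = 697745043 (H = -(7652 + 48841)*(-37591 + 25240) = -56493*(-12351) = -1*(-697745043) = 697745043)
1/H = 1/697745043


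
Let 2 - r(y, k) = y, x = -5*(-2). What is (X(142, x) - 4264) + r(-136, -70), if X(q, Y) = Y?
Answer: -4116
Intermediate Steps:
x = 10
r(y, k) = 2 - y
(X(142, x) - 4264) + r(-136, -70) = (10 - 4264) + (2 - 1*(-136)) = -4254 + (2 + 136) = -4254 + 138 = -4116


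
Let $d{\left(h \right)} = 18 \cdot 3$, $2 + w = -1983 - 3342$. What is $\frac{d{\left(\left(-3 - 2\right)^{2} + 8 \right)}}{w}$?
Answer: $- \frac{54}{5327} \approx -0.010137$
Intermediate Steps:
$w = -5327$ ($w = -2 - 5325 = -5327$)
$d{\left(h \right)} = 54$
$\frac{d{\left(\left(-3 - 2\right)^{2} + 8 \right)}}{w} = \frac{54}{-5327} = 54 \left(- \frac{1}{5327}\right) = - \frac{54}{5327}$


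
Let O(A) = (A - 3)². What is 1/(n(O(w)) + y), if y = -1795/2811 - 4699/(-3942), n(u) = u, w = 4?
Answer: 3693654/5737987 ≈ 0.64372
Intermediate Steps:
O(A) = (-3 + A)²
y = 2044333/3693654 (y = -1795*1/2811 - 4699*(-1/3942) = -1795/2811 + 4699/3942 = 2044333/3693654 ≈ 0.55347)
1/(n(O(w)) + y) = 1/((-3 + 4)² + 2044333/3693654) = 1/(1² + 2044333/3693654) = 1/(1 + 2044333/3693654) = 1/(5737987/3693654) = 3693654/5737987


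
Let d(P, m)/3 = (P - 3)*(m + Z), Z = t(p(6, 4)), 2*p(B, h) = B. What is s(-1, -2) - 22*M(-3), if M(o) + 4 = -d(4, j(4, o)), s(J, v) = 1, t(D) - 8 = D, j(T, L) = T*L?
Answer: 23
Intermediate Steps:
j(T, L) = L*T
p(B, h) = B/2
t(D) = 8 + D
Z = 11 (Z = 8 + (½)*6 = 8 + 3 = 11)
d(P, m) = 3*(-3 + P)*(11 + m) (d(P, m) = 3*((P - 3)*(m + 11)) = 3*((-3 + P)*(11 + m)) = 3*(-3 + P)*(11 + m))
M(o) = -37 - 12*o (M(o) = -4 - (-99 - 9*o*4 + 33*4 + 3*4*(o*4)) = -4 - (-99 - 36*o + 132 + 3*4*(4*o)) = -4 - (-99 - 36*o + 132 + 48*o) = -4 - (33 + 12*o) = -4 + (-33 - 12*o) = -37 - 12*o)
s(-1, -2) - 22*M(-3) = 1 - 22*(-37 - 12*(-3)) = 1 - 22*(-37 + 36) = 1 - 22*(-1) = 1 + 22 = 23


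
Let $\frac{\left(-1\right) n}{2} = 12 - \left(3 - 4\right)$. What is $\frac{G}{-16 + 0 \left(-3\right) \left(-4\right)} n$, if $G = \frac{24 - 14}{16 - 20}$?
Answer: $- \frac{65}{16} \approx -4.0625$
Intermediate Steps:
$n = -26$ ($n = - 2 \left(12 - \left(3 - 4\right)\right) = - 2 \left(12 - -1\right) = - 2 \left(12 + 1\right) = \left(-2\right) 13 = -26$)
$G = - \frac{5}{2}$ ($G = \frac{10}{-4} = 10 \left(- \frac{1}{4}\right) = - \frac{5}{2} \approx -2.5$)
$\frac{G}{-16 + 0 \left(-3\right) \left(-4\right)} n = - \frac{5}{2 \left(-16 + 0 \left(-3\right) \left(-4\right)\right)} \left(-26\right) = - \frac{5}{2 \left(-16 + 0 \left(-4\right)\right)} \left(-26\right) = - \frac{5}{2 \left(-16 + 0\right)} \left(-26\right) = - \frac{5}{2 \left(-16\right)} \left(-26\right) = \left(- \frac{5}{2}\right) \left(- \frac{1}{16}\right) \left(-26\right) = \frac{5}{32} \left(-26\right) = - \frac{65}{16}$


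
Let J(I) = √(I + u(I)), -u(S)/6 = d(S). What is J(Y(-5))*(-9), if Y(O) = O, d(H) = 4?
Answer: -9*I*√29 ≈ -48.466*I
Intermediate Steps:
u(S) = -24 (u(S) = -6*4 = -24)
J(I) = √(-24 + I) (J(I) = √(I - 24) = √(-24 + I))
J(Y(-5))*(-9) = √(-24 - 5)*(-9) = √(-29)*(-9) = (I*√29)*(-9) = -9*I*√29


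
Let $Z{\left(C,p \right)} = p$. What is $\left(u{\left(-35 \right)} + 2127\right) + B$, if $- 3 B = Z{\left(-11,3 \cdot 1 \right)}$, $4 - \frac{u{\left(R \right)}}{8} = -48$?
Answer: $2542$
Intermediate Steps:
$u{\left(R \right)} = 416$ ($u{\left(R \right)} = 32 - -384 = 32 + 384 = 416$)
$B = -1$ ($B = - \frac{3 \cdot 1}{3} = \left(- \frac{1}{3}\right) 3 = -1$)
$\left(u{\left(-35 \right)} + 2127\right) + B = \left(416 + 2127\right) - 1 = 2543 - 1 = 2542$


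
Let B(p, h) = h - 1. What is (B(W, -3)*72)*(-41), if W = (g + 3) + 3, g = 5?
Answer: 11808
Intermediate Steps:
W = 11 (W = (5 + 3) + 3 = 8 + 3 = 11)
B(p, h) = -1 + h
(B(W, -3)*72)*(-41) = ((-1 - 3)*72)*(-41) = -4*72*(-41) = -288*(-41) = 11808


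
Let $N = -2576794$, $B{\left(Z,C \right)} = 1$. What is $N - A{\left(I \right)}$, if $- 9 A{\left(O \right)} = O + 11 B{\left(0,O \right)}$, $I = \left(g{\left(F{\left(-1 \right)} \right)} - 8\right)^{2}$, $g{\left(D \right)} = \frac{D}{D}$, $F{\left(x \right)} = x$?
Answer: $- \frac{7730362}{3} \approx -2.5768 \cdot 10^{6}$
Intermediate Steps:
$g{\left(D \right)} = 1$
$I = 49$ ($I = \left(1 - 8\right)^{2} = \left(-7\right)^{2} = 49$)
$A{\left(O \right)} = - \frac{11}{9} - \frac{O}{9}$ ($A{\left(O \right)} = - \frac{O + 11 \cdot 1}{9} = - \frac{O + 11}{9} = - \frac{11 + O}{9} = - \frac{11}{9} - \frac{O}{9}$)
$N - A{\left(I \right)} = -2576794 - \left(- \frac{11}{9} - \frac{49}{9}\right) = -2576794 - - \frac{20}{3} = -2576794 + \frac{20}{3} = - \frac{7730362}{3}$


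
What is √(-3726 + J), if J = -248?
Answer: I*√3974 ≈ 63.04*I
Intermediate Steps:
√(-3726 + J) = √(-3726 - 248) = √(-3974) = I*√3974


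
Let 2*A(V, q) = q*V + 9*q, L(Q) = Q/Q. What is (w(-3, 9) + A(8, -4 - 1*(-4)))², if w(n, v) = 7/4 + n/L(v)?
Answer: 25/16 ≈ 1.5625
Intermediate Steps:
L(Q) = 1
w(n, v) = 7/4 + n (w(n, v) = 7/4 + n/1 = 7*(¼) + n*1 = 7/4 + n)
A(V, q) = 9*q/2 + V*q/2 (A(V, q) = (q*V + 9*q)/2 = (V*q + 9*q)/2 = (9*q + V*q)/2 = 9*q/2 + V*q/2)
(w(-3, 9) + A(8, -4 - 1*(-4)))² = ((7/4 - 3) + (-4 - 1*(-4))*(9 + 8)/2)² = (-5/4 + (½)*(-4 + 4)*17)² = (-5/4 + (½)*0*17)² = (-5/4 + 0)² = (-5/4)² = 25/16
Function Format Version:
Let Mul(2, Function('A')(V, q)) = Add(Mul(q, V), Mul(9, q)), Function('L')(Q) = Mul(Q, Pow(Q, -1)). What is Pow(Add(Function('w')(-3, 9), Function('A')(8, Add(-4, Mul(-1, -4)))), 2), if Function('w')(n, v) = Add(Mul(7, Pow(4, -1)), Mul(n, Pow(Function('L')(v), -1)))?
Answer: Rational(25, 16) ≈ 1.5625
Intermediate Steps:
Function('L')(Q) = 1
Function('w')(n, v) = Add(Rational(7, 4), n) (Function('w')(n, v) = Add(Mul(7, Pow(4, -1)), Mul(n, Pow(1, -1))) = Add(Mul(7, Rational(1, 4)), Mul(n, 1)) = Add(Rational(7, 4), n))
Function('A')(V, q) = Add(Mul(Rational(9, 2), q), Mul(Rational(1, 2), V, q)) (Function('A')(V, q) = Mul(Rational(1, 2), Add(Mul(q, V), Mul(9, q))) = Mul(Rational(1, 2), Add(Mul(V, q), Mul(9, q))) = Mul(Rational(1, 2), Add(Mul(9, q), Mul(V, q))) = Add(Mul(Rational(9, 2), q), Mul(Rational(1, 2), V, q)))
Pow(Add(Function('w')(-3, 9), Function('A')(8, Add(-4, Mul(-1, -4)))), 2) = Pow(Add(Add(Rational(7, 4), -3), Mul(Rational(1, 2), Add(-4, Mul(-1, -4)), Add(9, 8))), 2) = Pow(Add(Rational(-5, 4), Mul(Rational(1, 2), Add(-4, 4), 17)), 2) = Pow(Add(Rational(-5, 4), Mul(Rational(1, 2), 0, 17)), 2) = Pow(Add(Rational(-5, 4), 0), 2) = Pow(Rational(-5, 4), 2) = Rational(25, 16)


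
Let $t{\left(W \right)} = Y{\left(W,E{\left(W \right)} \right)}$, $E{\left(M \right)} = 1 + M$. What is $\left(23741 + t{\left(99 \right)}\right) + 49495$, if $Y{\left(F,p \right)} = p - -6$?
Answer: $73342$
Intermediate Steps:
$Y{\left(F,p \right)} = 6 + p$ ($Y{\left(F,p \right)} = p + 6 = 6 + p$)
$t{\left(W \right)} = 7 + W$ ($t{\left(W \right)} = 6 + \left(1 + W\right) = 7 + W$)
$\left(23741 + t{\left(99 \right)}\right) + 49495 = \left(23741 + \left(7 + 99\right)\right) + 49495 = \left(23741 + 106\right) + 49495 = 23847 + 49495 = 73342$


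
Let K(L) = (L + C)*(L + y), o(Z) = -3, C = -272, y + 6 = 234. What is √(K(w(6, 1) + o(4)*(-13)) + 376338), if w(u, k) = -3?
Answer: √314034 ≈ 560.39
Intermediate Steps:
y = 228 (y = -6 + 234 = 228)
K(L) = (-272 + L)*(228 + L) (K(L) = (L - 272)*(L + 228) = (-272 + L)*(228 + L))
√(K(w(6, 1) + o(4)*(-13)) + 376338) = √((-62016 + (-3 - 3*(-13))² - 44*(-3 - 3*(-13))) + 376338) = √((-62016 + (-3 + 39)² - 44*(-3 + 39)) + 376338) = √((-62016 + 36² - 44*36) + 376338) = √((-62016 + 1296 - 1584) + 376338) = √(-62304 + 376338) = √314034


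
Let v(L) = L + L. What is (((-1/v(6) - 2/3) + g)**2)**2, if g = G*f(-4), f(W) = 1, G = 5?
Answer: 83521/256 ≈ 326.25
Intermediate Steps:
v(L) = 2*L
g = 5 (g = 5*1 = 5)
(((-1/v(6) - 2/3) + g)**2)**2 = (((-1/(2*6) - 2/3) + 5)**2)**2 = (((-1/12 - 2*1/3) + 5)**2)**2 = (((-1*1/12 - 2/3) + 5)**2)**2 = (((-1/12 - 2/3) + 5)**2)**2 = ((-3/4 + 5)**2)**2 = ((17/4)**2)**2 = (289/16)**2 = 83521/256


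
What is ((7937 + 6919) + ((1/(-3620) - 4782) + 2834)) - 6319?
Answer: 23852179/3620 ≈ 6589.0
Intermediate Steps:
((7937 + 6919) + ((1/(-3620) - 4782) + 2834)) - 6319 = (14856 + ((-1/3620 - 4782) + 2834)) - 6319 = (14856 + (-17310841/3620 + 2834)) - 6319 = (14856 - 7051761/3620) - 6319 = 46726959/3620 - 6319 = 23852179/3620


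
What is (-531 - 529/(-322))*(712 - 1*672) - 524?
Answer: -151888/7 ≈ -21698.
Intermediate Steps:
(-531 - 529/(-322))*(712 - 1*672) - 524 = (-531 - 529*(-1)/322)*(712 - 672) - 524 = (-531 - 1*(-23/14))*40 - 524 = (-531 + 23/14)*40 - 524 = -7411/14*40 - 524 = -148220/7 - 524 = -151888/7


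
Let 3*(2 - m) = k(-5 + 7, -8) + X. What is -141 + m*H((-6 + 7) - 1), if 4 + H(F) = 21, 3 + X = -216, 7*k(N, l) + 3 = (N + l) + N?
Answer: 3419/3 ≈ 1139.7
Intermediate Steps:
k(N, l) = -3/7 + l/7 + 2*N/7 (k(N, l) = -3/7 + ((N + l) + N)/7 = -3/7 + (l + 2*N)/7 = -3/7 + (l/7 + 2*N/7) = -3/7 + l/7 + 2*N/7)
X = -219 (X = -3 - 216 = -219)
H(F) = 17 (H(F) = -4 + 21 = 17)
m = 226/3 (m = 2 - ((-3/7 + (⅐)*(-8) + 2*(-5 + 7)/7) - 219)/3 = 2 - ((-3/7 - 8/7 + (2/7)*2) - 219)/3 = 2 - ((-3/7 - 8/7 + 4/7) - 219)/3 = 2 - (-1 - 219)/3 = 2 - ⅓*(-220) = 2 + 220/3 = 226/3 ≈ 75.333)
-141 + m*H((-6 + 7) - 1) = -141 + (226/3)*17 = -141 + 3842/3 = 3419/3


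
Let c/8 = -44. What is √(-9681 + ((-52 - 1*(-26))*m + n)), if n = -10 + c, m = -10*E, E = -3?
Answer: I*√10823 ≈ 104.03*I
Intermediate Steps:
c = -352 (c = 8*(-44) = -352)
m = 30 (m = -10*(-3) = 30)
n = -362 (n = -10 - 352 = -362)
√(-9681 + ((-52 - 1*(-26))*m + n)) = √(-9681 + ((-52 - 1*(-26))*30 - 362)) = √(-9681 + ((-52 + 26)*30 - 362)) = √(-9681 + (-26*30 - 362)) = √(-9681 + (-780 - 362)) = √(-9681 - 1142) = √(-10823) = I*√10823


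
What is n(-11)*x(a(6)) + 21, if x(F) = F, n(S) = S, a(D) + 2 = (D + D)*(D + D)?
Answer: -1541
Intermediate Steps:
a(D) = -2 + 4*D² (a(D) = -2 + (D + D)*(D + D) = -2 + (2*D)*(2*D) = -2 + 4*D²)
n(-11)*x(a(6)) + 21 = -11*(-2 + 4*6²) + 21 = -11*(-2 + 4*36) + 21 = -11*(-2 + 144) + 21 = -11*142 + 21 = -1562 + 21 = -1541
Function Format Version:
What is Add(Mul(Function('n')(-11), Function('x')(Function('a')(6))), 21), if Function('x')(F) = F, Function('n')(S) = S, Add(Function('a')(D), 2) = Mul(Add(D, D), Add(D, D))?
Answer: -1541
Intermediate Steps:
Function('a')(D) = Add(-2, Mul(4, Pow(D, 2))) (Function('a')(D) = Add(-2, Mul(Add(D, D), Add(D, D))) = Add(-2, Mul(Mul(2, D), Mul(2, D))) = Add(-2, Mul(4, Pow(D, 2))))
Add(Mul(Function('n')(-11), Function('x')(Function('a')(6))), 21) = Add(Mul(-11, Add(-2, Mul(4, Pow(6, 2)))), 21) = Add(Mul(-11, Add(-2, Mul(4, 36))), 21) = Add(Mul(-11, Add(-2, 144)), 21) = Add(Mul(-11, 142), 21) = Add(-1562, 21) = -1541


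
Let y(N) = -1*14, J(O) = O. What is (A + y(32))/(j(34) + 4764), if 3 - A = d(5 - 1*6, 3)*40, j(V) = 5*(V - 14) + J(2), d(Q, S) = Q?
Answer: 29/4866 ≈ 0.0059597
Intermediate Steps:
j(V) = -68 + 5*V (j(V) = 5*(V - 14) + 2 = 5*(-14 + V) + 2 = (-70 + 5*V) + 2 = -68 + 5*V)
y(N) = -14
A = 43 (A = 3 - (5 - 1*6)*40 = 3 - (5 - 6)*40 = 3 - (-1)*40 = 3 - 1*(-40) = 3 + 40 = 43)
(A + y(32))/(j(34) + 4764) = (43 - 14)/((-68 + 5*34) + 4764) = 29/((-68 + 170) + 4764) = 29/(102 + 4764) = 29/4866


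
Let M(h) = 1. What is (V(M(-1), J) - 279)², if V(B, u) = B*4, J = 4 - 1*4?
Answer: 75625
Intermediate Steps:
J = 0 (J = 4 - 4 = 0)
V(B, u) = 4*B
(V(M(-1), J) - 279)² = (4*1 - 279)² = (4 - 279)² = (-275)² = 75625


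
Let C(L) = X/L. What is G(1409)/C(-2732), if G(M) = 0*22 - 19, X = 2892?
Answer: 12977/723 ≈ 17.949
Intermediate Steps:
C(L) = 2892/L
G(M) = -19 (G(M) = 0 - 19 = -19)
G(1409)/C(-2732) = -19/(2892/(-2732)) = -19/(2892*(-1/2732)) = -19/(-723/683) = -19*(-683/723) = 12977/723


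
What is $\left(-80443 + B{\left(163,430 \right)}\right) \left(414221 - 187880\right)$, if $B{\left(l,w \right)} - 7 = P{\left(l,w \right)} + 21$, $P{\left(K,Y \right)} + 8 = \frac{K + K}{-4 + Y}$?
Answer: $- \frac{1292402281392}{71} \approx -1.8203 \cdot 10^{10}$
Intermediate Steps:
$P{\left(K,Y \right)} = -8 + \frac{2 K}{-4 + Y}$ ($P{\left(K,Y \right)} = -8 + \frac{K + K}{-4 + Y} = -8 + \frac{2 K}{-4 + Y}$)
$B{\left(l,w \right)} = 28 + \frac{2 \left(16 + l - 4 w\right)}{-4 + w}$ ($B{\left(l,w \right)} = 7 + \left(\frac{2 \left(16 + l - 4 w\right)}{-4 + w} + 21\right) = 7 + \left(21 + \frac{2 \left(16 + l - 4 w\right)}{-4 + w}\right) = 28 + \frac{2 \left(16 + l - 4 w\right)}{-4 + w}$)
$\left(-80443 + B{\left(163,430 \right)}\right) \left(414221 - 187880\right) = \left(-80443 + \frac{2 \left(-40 + 163 + 10 \cdot 430\right)}{-4 + 430}\right) \left(414221 - 187880\right) = \left(-80443 + \frac{2 \left(-40 + 163 + 4300\right)}{426}\right) 226341 = \left(-80443 + 2 \cdot \frac{1}{426} \cdot 4423\right) 226341 = \left(-80443 + \frac{4423}{213}\right) 226341 = \left(- \frac{17129936}{213}\right) 226341 = - \frac{1292402281392}{71}$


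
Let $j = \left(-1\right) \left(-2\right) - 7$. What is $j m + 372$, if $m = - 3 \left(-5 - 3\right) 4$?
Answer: $-108$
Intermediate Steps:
$j = -5$ ($j = 2 - 7 = -5$)
$m = 96$ ($m = \left(-3\right) \left(-8\right) 4 = 24 \cdot 4 = 96$)
$j m + 372 = \left(-5\right) 96 + 372 = -480 + 372 = -108$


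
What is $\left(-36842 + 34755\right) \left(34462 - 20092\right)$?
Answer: $-29990190$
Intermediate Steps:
$\left(-36842 + 34755\right) \left(34462 - 20092\right) = \left(-2087\right) 14370 = -29990190$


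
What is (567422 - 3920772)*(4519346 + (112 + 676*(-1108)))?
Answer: -12643638507500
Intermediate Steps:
(567422 - 3920772)*(4519346 + (112 + 676*(-1108))) = -3353350*(4519346 + (112 - 749008)) = -3353350*(4519346 - 748896) = -3353350*3770450 = -12643638507500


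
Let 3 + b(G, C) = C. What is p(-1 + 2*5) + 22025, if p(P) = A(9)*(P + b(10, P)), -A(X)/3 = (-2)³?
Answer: 22385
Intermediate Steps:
b(G, C) = -3 + C
A(X) = 24 (A(X) = -3*(-2)³ = -3*(-8) = 24)
p(P) = -72 + 48*P (p(P) = 24*(P + (-3 + P)) = 24*(-3 + 2*P) = -72 + 48*P)
p(-1 + 2*5) + 22025 = (-72 + 48*(-1 + 2*5)) + 22025 = (-72 + 48*(-1 + 10)) + 22025 = (-72 + 48*9) + 22025 = (-72 + 432) + 22025 = 360 + 22025 = 22385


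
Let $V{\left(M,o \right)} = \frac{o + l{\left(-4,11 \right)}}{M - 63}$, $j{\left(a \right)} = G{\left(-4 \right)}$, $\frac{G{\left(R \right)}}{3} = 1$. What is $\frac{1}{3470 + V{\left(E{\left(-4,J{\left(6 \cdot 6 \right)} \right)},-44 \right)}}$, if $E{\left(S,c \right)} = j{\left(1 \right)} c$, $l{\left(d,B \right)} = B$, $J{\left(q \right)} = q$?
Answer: $\frac{15}{52039} \approx 0.00028825$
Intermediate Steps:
$G{\left(R \right)} = 3$ ($G{\left(R \right)} = 3 \cdot 1 = 3$)
$j{\left(a \right)} = 3$
$E{\left(S,c \right)} = 3 c$
$V{\left(M,o \right)} = \frac{11 + o}{-63 + M}$ ($V{\left(M,o \right)} = \frac{o + 11}{M - 63} = \frac{11 + o}{-63 + M}$)
$\frac{1}{3470 + V{\left(E{\left(-4,J{\left(6 \cdot 6 \right)} \right)},-44 \right)}} = \frac{1}{3470 + \frac{11 - 44}{-63 + 3 \cdot 6 \cdot 6}} = \frac{1}{3470 + \frac{1}{-63 + 3 \cdot 36} \left(-33\right)} = \frac{1}{3470 + \frac{1}{-63 + 108} \left(-33\right)} = \frac{1}{3470 + \frac{1}{45} \left(-33\right)} = \frac{1}{3470 - \frac{11}{15}} = \frac{1}{\frac{52039}{15}} = \frac{15}{52039}$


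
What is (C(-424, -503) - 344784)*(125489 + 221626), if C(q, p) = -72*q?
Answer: -109082971440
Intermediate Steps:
(C(-424, -503) - 344784)*(125489 + 221626) = (-72*(-424) - 344784)*(125489 + 221626) = (30528 - 344784)*347115 = -314256*347115 = -109082971440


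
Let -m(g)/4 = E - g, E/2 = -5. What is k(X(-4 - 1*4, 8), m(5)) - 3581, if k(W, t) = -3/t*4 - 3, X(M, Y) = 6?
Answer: -17921/5 ≈ -3584.2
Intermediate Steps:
E = -10 (E = 2*(-5) = -10)
m(g) = 40 + 4*g (m(g) = -4*(-10 - g) = 40 + 4*g)
k(W, t) = -3 - 12/t (k(W, t) = -12/t - 3 = -3 - 12/t)
k(X(-4 - 1*4, 8), m(5)) - 3581 = (-3 - 12/(40 + 4*5)) - 3581 = (-3 - 12/(40 + 20)) - 3581 = (-3 - 12/60) - 3581 = (-3 - 12*1/60) - 3581 = (-3 - 1/5) - 3581 = -16/5 - 3581 = -17921/5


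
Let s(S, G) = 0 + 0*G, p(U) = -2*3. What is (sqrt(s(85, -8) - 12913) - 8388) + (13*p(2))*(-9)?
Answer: -7686 + I*sqrt(12913) ≈ -7686.0 + 113.64*I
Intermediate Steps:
p(U) = -6
s(S, G) = 0 (s(S, G) = 0 + 0 = 0)
(sqrt(s(85, -8) - 12913) - 8388) + (13*p(2))*(-9) = (sqrt(0 - 12913) - 8388) + (13*(-6))*(-9) = (sqrt(-12913) - 8388) - 78*(-9) = (I*sqrt(12913) - 8388) + 702 = (-8388 + I*sqrt(12913)) + 702 = -7686 + I*sqrt(12913)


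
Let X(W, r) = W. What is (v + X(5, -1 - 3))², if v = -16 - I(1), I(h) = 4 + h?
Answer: 256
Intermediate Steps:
v = -21 (v = -16 - (4 + 1) = -16 - 1*5 = -16 - 5 = -21)
(v + X(5, -1 - 3))² = (-21 + 5)² = (-16)² = 256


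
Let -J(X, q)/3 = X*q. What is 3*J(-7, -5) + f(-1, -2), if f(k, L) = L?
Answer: -317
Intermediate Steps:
J(X, q) = -3*X*q
3*J(-7, -5) + f(-1, -2) = 3*(-3*(-7)*(-5)) - 2 = 3*(-105) - 2 = -315 - 2 = -317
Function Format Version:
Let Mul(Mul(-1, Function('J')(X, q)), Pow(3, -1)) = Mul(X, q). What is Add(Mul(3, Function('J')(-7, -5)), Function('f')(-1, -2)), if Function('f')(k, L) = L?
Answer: -317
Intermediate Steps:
Function('J')(X, q) = Mul(-3, X, q) (Function('J')(X, q) = Mul(-3, Mul(X, q)) = Mul(-3, X, q))
Add(Mul(3, Function('J')(-7, -5)), Function('f')(-1, -2)) = Add(Mul(3, Mul(-3, -7, -5)), -2) = Add(Mul(3, -105), -2) = Add(-315, -2) = -317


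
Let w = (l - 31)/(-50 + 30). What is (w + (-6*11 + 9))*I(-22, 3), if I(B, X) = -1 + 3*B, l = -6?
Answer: 73901/20 ≈ 3695.1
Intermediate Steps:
w = 37/20 (w = (-6 - 31)/(-50 + 30) = -37/(-20) = -37*(-1/20) = 37/20 ≈ 1.8500)
(w + (-6*11 + 9))*I(-22, 3) = (37/20 + (-6*11 + 9))*(-1 + 3*(-22)) = (37/20 + (-66 + 9))*(-1 - 66) = (37/20 - 57)*(-67) = -1103/20*(-67) = 73901/20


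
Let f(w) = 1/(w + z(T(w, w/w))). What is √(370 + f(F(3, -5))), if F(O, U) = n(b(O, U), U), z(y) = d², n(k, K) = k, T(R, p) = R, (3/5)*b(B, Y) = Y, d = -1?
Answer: √179014/22 ≈ 19.232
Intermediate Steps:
b(B, Y) = 5*Y/3
z(y) = 1 (z(y) = (-1)² = 1)
F(O, U) = 5*U/3
f(w) = 1/(1 + w) (f(w) = 1/(w + 1) = 1/(1 + w))
√(370 + f(F(3, -5))) = √(370 + 1/(1 + (5/3)*(-5))) = √(370 + 1/(1 - 25/3)) = √(370 + 1/(-22/3)) = √(370 - 3/22) = √(8137/22) = √179014/22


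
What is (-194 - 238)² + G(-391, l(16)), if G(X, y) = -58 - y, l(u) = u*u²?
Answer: 182470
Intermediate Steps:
l(u) = u³
(-194 - 238)² + G(-391, l(16)) = (-194 - 238)² + (-58 - 1*16³) = (-432)² + (-58 - 1*4096) = 186624 + (-58 - 4096) = 186624 - 4154 = 182470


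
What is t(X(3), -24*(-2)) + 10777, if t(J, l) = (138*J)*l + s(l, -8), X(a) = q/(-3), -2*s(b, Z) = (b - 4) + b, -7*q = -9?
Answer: 55245/7 ≈ 7892.1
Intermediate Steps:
q = 9/7 (q = -⅐*(-9) = 9/7 ≈ 1.2857)
s(b, Z) = 2 - b (s(b, Z) = -((b - 4) + b)/2 = -((-4 + b) + b)/2 = -(-4 + 2*b)/2 = 2 - b)
X(a) = -3/7 (X(a) = (9/7)/(-3) = (9/7)*(-⅓) = -3/7)
t(J, l) = 2 - l + 138*J*l (t(J, l) = (138*J)*l + (2 - l) = 138*J*l + (2 - l) = 2 - l + 138*J*l)
t(X(3), -24*(-2)) + 10777 = (2 - (-24)*(-2) + 138*(-3/7)*(-24*(-2))) + 10777 = (2 - 1*48 + 138*(-3/7)*48) + 10777 = (2 - 48 - 19872/7) + 10777 = -20194/7 + 10777 = 55245/7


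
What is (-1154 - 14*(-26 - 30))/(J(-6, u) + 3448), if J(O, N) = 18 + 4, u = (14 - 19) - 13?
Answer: -37/347 ≈ -0.10663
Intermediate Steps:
u = -18 (u = -5 - 13 = -18)
J(O, N) = 22
(-1154 - 14*(-26 - 30))/(J(-6, u) + 3448) = (-1154 - 14*(-26 - 30))/(22 + 3448) = (-1154 - 14*(-56))/3470 = (-1154 + 784)*(1/3470) = -370*1/3470 = -37/347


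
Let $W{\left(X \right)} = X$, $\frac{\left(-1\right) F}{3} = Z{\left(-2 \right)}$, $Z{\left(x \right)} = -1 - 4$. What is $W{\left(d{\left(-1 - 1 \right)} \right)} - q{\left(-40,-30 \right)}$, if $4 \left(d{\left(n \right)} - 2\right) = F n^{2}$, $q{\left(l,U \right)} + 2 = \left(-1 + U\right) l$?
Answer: $-1221$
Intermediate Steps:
$Z{\left(x \right)} = -5$
$q{\left(l,U \right)} = -2 + l \left(-1 + U\right)$ ($q{\left(l,U \right)} = -2 + \left(-1 + U\right) l = -2 + l \left(-1 + U\right)$)
$F = 15$ ($F = \left(-3\right) \left(-5\right) = 15$)
$d{\left(n \right)} = 2 + \frac{15 n^{2}}{4}$
$W{\left(d{\left(-1 - 1 \right)} \right)} - q{\left(-40,-30 \right)} = \left(2 + \frac{15 \left(-1 - 1\right)^{2}}{4}\right) - \left(-2 - -40 - -1200\right) = \left(2 + \frac{15 \left(-1 - 1\right)^{2}}{4}\right) - \left(-2 + 40 + 1200\right) = \left(2 + \frac{15 \left(-2\right)^{2}}{4}\right) - 1238 = \left(2 + \frac{15}{4} \cdot 4\right) - 1238 = \left(2 + 15\right) - 1238 = 17 - 1238 = -1221$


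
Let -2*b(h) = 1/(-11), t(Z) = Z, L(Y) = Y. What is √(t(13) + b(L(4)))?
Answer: √6314/22 ≈ 3.6119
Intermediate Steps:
b(h) = 1/22 (b(h) = -½/(-11) = -½*(-1/11) = 1/22)
√(t(13) + b(L(4))) = √(13 + 1/22) = √(287/22) = √6314/22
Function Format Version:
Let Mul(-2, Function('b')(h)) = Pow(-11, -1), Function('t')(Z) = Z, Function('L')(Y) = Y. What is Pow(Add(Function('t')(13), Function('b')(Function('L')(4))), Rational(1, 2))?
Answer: Mul(Rational(1, 22), Pow(6314, Rational(1, 2))) ≈ 3.6119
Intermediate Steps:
Function('b')(h) = Rational(1, 22) (Function('b')(h) = Mul(Rational(-1, 2), Pow(-11, -1)) = Mul(Rational(-1, 2), Rational(-1, 11)) = Rational(1, 22))
Pow(Add(Function('t')(13), Function('b')(Function('L')(4))), Rational(1, 2)) = Pow(Add(13, Rational(1, 22)), Rational(1, 2)) = Pow(Rational(287, 22), Rational(1, 2)) = Mul(Rational(1, 22), Pow(6314, Rational(1, 2)))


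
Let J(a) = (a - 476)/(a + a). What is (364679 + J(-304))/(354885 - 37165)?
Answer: 55431403/48293440 ≈ 1.1478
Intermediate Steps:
J(a) = (-476 + a)/(2*a) (J(a) = (-476 + a)/((2*a)) = (-476 + a)*(1/(2*a)) = (-476 + a)/(2*a))
(364679 + J(-304))/(354885 - 37165) = (364679 + (½)*(-476 - 304)/(-304))/(354885 - 37165) = (364679 + (½)*(-1/304)*(-780))/317720 = (364679 + 195/152)*(1/317720) = (55431403/152)*(1/317720) = 55431403/48293440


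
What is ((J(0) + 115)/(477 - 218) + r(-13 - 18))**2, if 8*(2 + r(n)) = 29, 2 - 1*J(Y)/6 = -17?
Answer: 27029601/4293184 ≈ 6.2959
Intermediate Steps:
J(Y) = 114 (J(Y) = 12 - 6*(-17) = 12 + 102 = 114)
r(n) = 13/8 (r(n) = -2 + (1/8)*29 = -2 + 29/8 = 13/8)
((J(0) + 115)/(477 - 218) + r(-13 - 18))**2 = ((114 + 115)/(477 - 218) + 13/8)**2 = (229/259 + 13/8)**2 = (5199/2072)**2 = 27029601/4293184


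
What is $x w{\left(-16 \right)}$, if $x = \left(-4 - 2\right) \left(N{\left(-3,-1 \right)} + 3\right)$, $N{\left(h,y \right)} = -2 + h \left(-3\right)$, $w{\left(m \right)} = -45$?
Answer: $2700$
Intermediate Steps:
$N{\left(h,y \right)} = -2 - 3 h$
$x = -60$ ($x = \left(-4 - 2\right) \left(\left(-2 - -9\right) + 3\right) = - 6 \left(\left(-2 + 9\right) + 3\right) = - 6 \left(7 + 3\right) = \left(-6\right) 10 = -60$)
$x w{\left(-16 \right)} = \left(-60\right) \left(-45\right) = 2700$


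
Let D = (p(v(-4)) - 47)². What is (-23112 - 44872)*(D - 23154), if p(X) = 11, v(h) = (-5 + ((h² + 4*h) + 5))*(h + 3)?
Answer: 1485994272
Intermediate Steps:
v(h) = (3 + h)*(h² + 4*h) (v(h) = (-5 + (5 + h² + 4*h))*(3 + h) = (h² + 4*h)*(3 + h) = (3 + h)*(h² + 4*h))
D = 1296 (D = (11 - 47)² = (-36)² = 1296)
(-23112 - 44872)*(D - 23154) = (-23112 - 44872)*(1296 - 23154) = -67984*(-21858) = 1485994272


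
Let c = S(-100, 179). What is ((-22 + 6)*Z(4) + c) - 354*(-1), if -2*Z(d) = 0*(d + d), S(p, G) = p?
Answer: 254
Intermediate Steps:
c = -100
Z(d) = 0 (Z(d) = -0*(d + d) = -0*2*d = -½*0 = 0)
((-22 + 6)*Z(4) + c) - 354*(-1) = ((-22 + 6)*0 - 100) - 354*(-1) = (-16*0 - 100) + 354 = (0 - 100) + 354 = -100 + 354 = 254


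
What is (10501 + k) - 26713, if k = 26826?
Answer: 10614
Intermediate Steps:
(10501 + k) - 26713 = (10501 + 26826) - 26713 = 37327 - 26713 = 10614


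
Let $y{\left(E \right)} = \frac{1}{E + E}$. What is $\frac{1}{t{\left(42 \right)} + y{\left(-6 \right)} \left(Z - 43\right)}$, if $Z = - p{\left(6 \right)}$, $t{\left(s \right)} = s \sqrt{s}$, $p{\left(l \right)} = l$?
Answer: $- \frac{12}{217679} + \frac{864 \sqrt{42}}{1523753} \approx 0.0036196$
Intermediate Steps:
$y{\left(E \right)} = \frac{1}{2 E}$
$t{\left(s \right)} = s^{\frac{3}{2}}$
$Z = -6$ ($Z = \left(-1\right) 6 = -6$)
$\frac{1}{t{\left(42 \right)} + y{\left(-6 \right)} \left(Z - 43\right)} = \frac{1}{42^{\frac{3}{2}} + \frac{1}{2 \left(-6\right)} \left(-6 - 43\right)} = \frac{1}{42 \sqrt{42} + \frac{1}{2} \left(- \frac{1}{6}\right) \left(-49\right)} = \frac{1}{42 \sqrt{42} - - \frac{49}{12}} = \frac{1}{42 \sqrt{42} + \frac{49}{12}} = \frac{1}{\frac{49}{12} + 42 \sqrt{42}}$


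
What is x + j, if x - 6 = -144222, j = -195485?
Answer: -339701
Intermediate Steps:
x = -144216 (x = 6 - 144222 = -144216)
x + j = -144216 - 195485 = -339701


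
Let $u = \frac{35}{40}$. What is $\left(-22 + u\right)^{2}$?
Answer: $\frac{28561}{64} \approx 446.27$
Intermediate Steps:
$u = \frac{7}{8}$ ($u = 35 \cdot \frac{1}{40} = \frac{7}{8} \approx 0.875$)
$\left(-22 + u\right)^{2} = \left(-22 + \frac{7}{8}\right)^{2} = \left(- \frac{169}{8}\right)^{2} = \frac{28561}{64}$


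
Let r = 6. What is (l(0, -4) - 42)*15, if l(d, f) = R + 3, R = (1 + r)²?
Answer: 150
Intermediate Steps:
R = 49 (R = (1 + 6)² = 7² = 49)
l(d, f) = 52 (l(d, f) = 49 + 3 = 52)
(l(0, -4) - 42)*15 = (52 - 42)*15 = 10*15 = 150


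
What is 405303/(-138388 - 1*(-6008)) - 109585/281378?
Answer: -64275104917/18624409820 ≈ -3.4511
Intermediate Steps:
405303/(-138388 - 1*(-6008)) - 109585/281378 = 405303/(-138388 + 6008) - 109585*1/281378 = 405303/(-132380) - 109585/281378 = 405303*(-1/132380) - 109585/281378 = -405303/132380 - 109585/281378 = -64275104917/18624409820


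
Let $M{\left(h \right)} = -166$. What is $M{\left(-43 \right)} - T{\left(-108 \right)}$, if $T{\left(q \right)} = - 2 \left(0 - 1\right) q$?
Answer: $50$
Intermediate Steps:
$T{\left(q \right)} = 2 q$ ($T{\left(q \right)} = - 2 \left(0 - 1\right) q = \left(-2\right) \left(-1\right) q = 2 q$)
$M{\left(-43 \right)} - T{\left(-108 \right)} = -166 - 2 \left(-108\right) = -166 - -216 = -166 + 216 = 50$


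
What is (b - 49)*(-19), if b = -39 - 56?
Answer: 2736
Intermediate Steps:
b = -95
(b - 49)*(-19) = (-95 - 49)*(-19) = -144*(-19) = 2736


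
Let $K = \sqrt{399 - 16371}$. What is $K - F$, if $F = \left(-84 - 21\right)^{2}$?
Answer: $-11025 + 22 i \sqrt{33} \approx -11025.0 + 126.38 i$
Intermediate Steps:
$F = 11025$ ($F = \left(-105\right)^{2} = 11025$)
$K = 22 i \sqrt{33}$ ($K = \sqrt{-15972} = 22 i \sqrt{33} \approx 126.38 i$)
$K - F = 22 i \sqrt{33} - 11025 = -11025 + 22 i \sqrt{33}$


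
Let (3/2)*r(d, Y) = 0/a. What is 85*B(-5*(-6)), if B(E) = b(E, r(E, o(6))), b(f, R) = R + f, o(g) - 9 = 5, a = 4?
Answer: 2550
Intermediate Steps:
o(g) = 14 (o(g) = 9 + 5 = 14)
r(d, Y) = 0 (r(d, Y) = 2*(0/4)/3 = 2*(0*(¼))/3 = (⅔)*0 = 0)
B(E) = E (B(E) = 0 + E = E)
85*B(-5*(-6)) = 85*(-5*(-6)) = 85*30 = 2550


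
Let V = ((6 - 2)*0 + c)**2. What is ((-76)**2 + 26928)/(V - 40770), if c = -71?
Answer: -32704/35729 ≈ -0.91533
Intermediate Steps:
V = 5041 (V = ((6 - 2)*0 - 71)**2 = (4*0 - 71)**2 = (0 - 71)**2 = (-71)**2 = 5041)
((-76)**2 + 26928)/(V - 40770) = ((-76)**2 + 26928)/(5041 - 40770) = (5776 + 26928)/(-35729) = 32704*(-1/35729) = -32704/35729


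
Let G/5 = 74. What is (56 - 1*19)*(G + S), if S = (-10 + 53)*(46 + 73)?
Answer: 203019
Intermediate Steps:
G = 370 (G = 5*74 = 370)
S = 5117 (S = 43*119 = 5117)
(56 - 1*19)*(G + S) = (56 - 1*19)*(370 + 5117) = (56 - 19)*5487 = 37*5487 = 203019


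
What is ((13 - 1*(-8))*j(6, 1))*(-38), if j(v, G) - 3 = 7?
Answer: -7980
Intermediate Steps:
j(v, G) = 10 (j(v, G) = 3 + 7 = 10)
((13 - 1*(-8))*j(6, 1))*(-38) = ((13 - 1*(-8))*10)*(-38) = ((13 + 8)*10)*(-38) = (21*10)*(-38) = 210*(-38) = -7980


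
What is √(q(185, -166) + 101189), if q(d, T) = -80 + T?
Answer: √100943 ≈ 317.72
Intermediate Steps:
√(q(185, -166) + 101189) = √((-80 - 166) + 101189) = √(-246 + 101189) = √100943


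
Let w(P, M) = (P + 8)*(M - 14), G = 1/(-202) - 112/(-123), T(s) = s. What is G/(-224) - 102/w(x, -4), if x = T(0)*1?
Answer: 1306577/1855168 ≈ 0.70429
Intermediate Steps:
G = 22501/24846 (G = 1*(-1/202) - 112*(-1/123) = -1/202 + 112/123 = 22501/24846 ≈ 0.90562)
x = 0 (x = 0*1 = 0)
w(P, M) = (-14 + M)*(8 + P) (w(P, M) = (8 + P)*(-14 + M) = (-14 + M)*(8 + P))
G/(-224) - 102/w(x, -4) = (22501/24846)/(-224) - 102/(-112 - 14*0 + 8*(-4) - 4*0) = (22501/24846)*(-1/224) - 102/(-112 + 0 - 32 + 0) = -22501/5565504 - 102/(-144) = -22501/5565504 - 102*(-1/144) = -22501/5565504 + 17/24 = 1306577/1855168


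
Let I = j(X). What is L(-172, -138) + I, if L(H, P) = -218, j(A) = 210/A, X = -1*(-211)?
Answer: -45788/211 ≈ -217.00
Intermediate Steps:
X = 211
I = 210/211 ≈ 0.99526
L(-172, -138) + I = -218 + 210/211 = -45788/211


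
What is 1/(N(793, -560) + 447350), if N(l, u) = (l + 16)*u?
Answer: -1/5690 ≈ -0.00017575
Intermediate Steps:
N(l, u) = u*(16 + l) (N(l, u) = (16 + l)*u = u*(16 + l))
1/(N(793, -560) + 447350) = 1/(-560*(16 + 793) + 447350) = 1/(-560*809 + 447350) = 1/(-453040 + 447350) = 1/(-5690) = -1/5690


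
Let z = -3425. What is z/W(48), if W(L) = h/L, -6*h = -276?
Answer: -82200/23 ≈ -3573.9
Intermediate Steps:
h = 46 (h = -⅙*(-276) = 46)
W(L) = 46/L
z/W(48) = -3425/(46/48) = -3425/(46*(1/48)) = -3425/23/24 = -3425*24/23 = -82200/23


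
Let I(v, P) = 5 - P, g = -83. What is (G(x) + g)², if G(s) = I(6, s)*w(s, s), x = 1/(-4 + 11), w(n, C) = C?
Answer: 16265089/2401 ≈ 6774.3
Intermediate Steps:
x = ⅐ (x = 1/7 = ⅐ ≈ 0.14286)
G(s) = s*(5 - s) (G(s) = (5 - s)*s = s*(5 - s))
(G(x) + g)² = ((5 - 1*⅐)/7 - 83)² = ((5 - ⅐)/7 - 83)² = ((⅐)*(34/7) - 83)² = (34/49 - 83)² = (-4033/49)² = 16265089/2401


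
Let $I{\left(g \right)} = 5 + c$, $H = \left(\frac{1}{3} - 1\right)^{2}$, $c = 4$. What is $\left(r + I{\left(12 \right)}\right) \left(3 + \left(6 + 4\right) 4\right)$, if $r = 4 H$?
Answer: $\frac{4171}{9} \approx 463.44$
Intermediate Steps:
$H = \frac{4}{9}$ ($H = \left(\frac{1}{3} - 1\right)^{2} = \left(- \frac{2}{3}\right)^{2} = \frac{4}{9} \approx 0.44444$)
$r = \frac{16}{9}$ ($r = 4 \cdot \frac{4}{9} = \frac{16}{9} \approx 1.7778$)
$I{\left(g \right)} = 9$ ($I{\left(g \right)} = 5 + 4 = 9$)
$\left(r + I{\left(12 \right)}\right) \left(3 + \left(6 + 4\right) 4\right) = \left(\frac{16}{9} + 9\right) \left(3 + \left(6 + 4\right) 4\right) = \frac{97 \left(3 + 10 \cdot 4\right)}{9} = \frac{97 \left(3 + 40\right)}{9} = \frac{97}{9} \cdot 43 = \frac{4171}{9}$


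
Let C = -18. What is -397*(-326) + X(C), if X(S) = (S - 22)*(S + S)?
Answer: 130862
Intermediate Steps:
X(S) = 2*S*(-22 + S) (X(S) = (-22 + S)*(2*S) = 2*S*(-22 + S))
-397*(-326) + X(C) = -397*(-326) + 2*(-18)*(-22 - 18) = 129422 + 2*(-18)*(-40) = 129422 + 1440 = 130862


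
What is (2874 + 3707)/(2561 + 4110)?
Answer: 6581/6671 ≈ 0.98651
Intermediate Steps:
(2874 + 3707)/(2561 + 4110) = 6581/6671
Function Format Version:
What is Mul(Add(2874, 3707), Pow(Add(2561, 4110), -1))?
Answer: Rational(6581, 6671) ≈ 0.98651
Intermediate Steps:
Mul(Add(2874, 3707), Pow(Add(2561, 4110), -1)) = Mul(6581, Pow(6671, -1)) = Mul(6581, Rational(1, 6671)) = Rational(6581, 6671)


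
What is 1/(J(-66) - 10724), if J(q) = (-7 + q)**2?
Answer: -1/5395 ≈ -0.00018536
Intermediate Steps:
1/(J(-66) - 10724) = 1/((-7 - 66)**2 - 10724) = 1/((-73)**2 - 10724) = 1/(5329 - 10724) = 1/(-5395) = -1/5395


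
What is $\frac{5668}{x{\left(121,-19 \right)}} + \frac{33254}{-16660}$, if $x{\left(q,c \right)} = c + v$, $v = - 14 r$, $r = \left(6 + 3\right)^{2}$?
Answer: $- \frac{66385371}{9604490} \approx -6.9119$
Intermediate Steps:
$r = 81$ ($r = 9^{2} = 81$)
$v = -1134$ ($v = \left(-14\right) 81 = -1134$)
$x{\left(q,c \right)} = -1134 + c$ ($x{\left(q,c \right)} = c - 1134 = -1134 + c$)
$\frac{5668}{x{\left(121,-19 \right)}} + \frac{33254}{-16660} = \frac{5668}{-1134 - 19} + \frac{33254}{-16660} = \frac{5668}{-1153} + 33254 \left(- \frac{1}{16660}\right) = 5668 \left(- \frac{1}{1153}\right) - \frac{16627}{8330} = - \frac{5668}{1153} - \frac{16627}{8330} = - \frac{66385371}{9604490}$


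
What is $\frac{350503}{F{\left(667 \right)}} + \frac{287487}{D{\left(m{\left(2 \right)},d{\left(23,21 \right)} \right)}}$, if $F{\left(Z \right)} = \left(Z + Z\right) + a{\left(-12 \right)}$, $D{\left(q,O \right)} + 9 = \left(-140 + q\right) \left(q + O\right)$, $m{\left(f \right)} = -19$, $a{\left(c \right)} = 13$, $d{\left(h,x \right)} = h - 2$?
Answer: $- \frac{90876836}{146823} \approx -618.96$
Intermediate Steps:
$d{\left(h,x \right)} = -2 + h$
$D{\left(q,O \right)} = -9 + \left(-140 + q\right) \left(O + q\right)$ ($D{\left(q,O \right)} = -9 + \left(-140 + q\right) \left(q + O\right) = -9 + \left(-140 + q\right) \left(O + q\right)$)
$F{\left(Z \right)} = 13 + 2 Z$ ($F{\left(Z \right)} = \left(Z + Z\right) + 13 = 2 Z + 13 = 13 + 2 Z$)
$\frac{350503}{F{\left(667 \right)}} + \frac{287487}{D{\left(m{\left(2 \right)},d{\left(23,21 \right)} \right)}} = \frac{350503}{13 + 2 \cdot 667} + \frac{287487}{-9 + \left(-19\right)^{2} - 140 \left(-2 + 23\right) - -2660 + \left(-2 + 23\right) \left(-19\right)} = \frac{350503}{13 + 1334} + \frac{287487}{-9 + 361 - 2940 + 2660 + 21 \left(-19\right)} = \frac{350503}{1347} + \frac{287487}{-9 + 361 - 2940 + 2660 - 399} = 350503 \cdot \frac{1}{1347} + \frac{287487}{-327} = \frac{350503}{1347} + 287487 \left(- \frac{1}{327}\right) = \frac{350503}{1347} - \frac{95829}{109} = - \frac{90876836}{146823}$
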